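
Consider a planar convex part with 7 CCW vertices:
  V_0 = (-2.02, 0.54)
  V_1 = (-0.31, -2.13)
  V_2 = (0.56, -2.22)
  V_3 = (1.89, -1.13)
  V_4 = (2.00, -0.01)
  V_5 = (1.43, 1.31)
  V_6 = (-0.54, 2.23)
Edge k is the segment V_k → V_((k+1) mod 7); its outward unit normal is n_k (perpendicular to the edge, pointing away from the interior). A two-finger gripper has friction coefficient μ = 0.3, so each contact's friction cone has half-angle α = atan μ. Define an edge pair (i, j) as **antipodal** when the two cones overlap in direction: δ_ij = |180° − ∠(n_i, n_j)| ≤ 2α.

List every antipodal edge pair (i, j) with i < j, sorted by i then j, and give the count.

α = atan 0.3 = 16.70°;  2α = 33.40°
n_0 = (-0.8421, -0.5393)
n_1 = (-0.1029, -0.9947)
n_2 = (+0.6339, -0.7734)
n_3 = (+0.9952, -0.0977)
n_4 = (+0.9181, +0.3964)
n_5 = (+0.4231, +0.9061)
n_6 = (-0.7523, +0.6588)
  (0,1): δ = 128.54°  ·
  (0,2): δ = 83.30°  ·
  (0,3): δ = 38.25°  ·
  (0,4): δ = 9.28°  ✓
  (0,5): δ = 32.33°  ✓
  (0,6): δ = 106.15°  ·
  (1,2): δ = 134.76°  ·
  (1,3): δ = 89.70°  ·
  (1,4): δ = 60.74°  ·
  (1,5): δ = 19.13°  ✓
  (1,6): δ = 54.70°  ·
  (2,3): δ = 134.95°  ·
  (2,4): δ = 105.98°  ·
  (2,5): δ = 64.37°  ·
  (2,6): δ = 9.45°  ✓
  (3,4): δ = 151.04°  ·
  (3,5): δ = 109.42°  ·
  (3,6): δ = 35.60°  ·
  (4,5): δ = 138.39°  ·
  (4,6): δ = 64.57°  ·
  (5,6): δ = 106.18°  ·
antipodal pairs: 4

count = 4; pairs: (0,4), (0,5), (1,5), (2,6)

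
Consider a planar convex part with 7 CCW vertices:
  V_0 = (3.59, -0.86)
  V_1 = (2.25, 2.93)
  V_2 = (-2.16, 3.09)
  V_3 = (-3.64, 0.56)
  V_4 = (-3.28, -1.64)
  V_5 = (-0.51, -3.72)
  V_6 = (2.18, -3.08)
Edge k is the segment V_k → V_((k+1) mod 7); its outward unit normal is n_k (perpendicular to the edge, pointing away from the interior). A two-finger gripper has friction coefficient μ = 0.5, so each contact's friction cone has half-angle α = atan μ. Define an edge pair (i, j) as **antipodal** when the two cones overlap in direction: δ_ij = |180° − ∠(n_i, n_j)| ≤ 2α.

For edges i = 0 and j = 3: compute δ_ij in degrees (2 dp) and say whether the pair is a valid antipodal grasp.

α = atan 0.5 = 26.57°;  2α = 53.13°
edge 0: e_0 = (-1.34, +3.79);  n_0 = (+0.9428, +0.3333)
edge 3: e_3 = (+0.36, -2.20);  n_3 = (-0.9869, -0.1615)
∠(n_0, n_3) = 169.82°
δ = |180° − 169.82°| = 10.18°
10.18° ≤ 2α = 53.13°  →  valid

δ = 10.18°, valid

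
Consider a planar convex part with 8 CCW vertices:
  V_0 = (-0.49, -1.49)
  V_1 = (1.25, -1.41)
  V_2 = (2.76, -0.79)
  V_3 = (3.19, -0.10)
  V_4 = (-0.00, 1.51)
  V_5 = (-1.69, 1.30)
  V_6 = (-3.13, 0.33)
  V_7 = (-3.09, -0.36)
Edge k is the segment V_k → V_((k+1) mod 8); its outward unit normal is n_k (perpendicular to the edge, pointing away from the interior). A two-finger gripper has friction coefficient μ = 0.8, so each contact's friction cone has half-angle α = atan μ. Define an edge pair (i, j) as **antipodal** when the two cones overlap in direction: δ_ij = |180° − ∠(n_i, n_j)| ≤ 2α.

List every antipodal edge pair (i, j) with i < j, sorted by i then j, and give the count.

count = 14; pairs: (0,3), (0,4), (0,5), (1,3), (1,4), (1,5), (1,6), (2,4), (2,5), (2,6), (3,6), (3,7), (4,7), (5,7)

α = atan 0.8 = 38.66°;  2α = 77.32°
n_0 = (+0.0459, -0.9989)
n_1 = (+0.3798, -0.9251)
n_2 = (+0.8487, -0.5289)
n_3 = (+0.4506, +0.8927)
n_4 = (-0.1233, +0.9924)
n_5 = (-0.5587, +0.8294)
n_6 = (-0.9983, -0.0579)
n_7 = (-0.3986, -0.9171)
  (0,1): δ = 160.31°  ·
  (0,2): δ = 124.56°  ·
  (0,3): δ = 29.41°  ✓
  (0,4): δ = 4.45°  ✓
  (0,5): δ = 31.33°  ✓
  (0,6): δ = 90.69°  ·
  (0,7): δ = 153.88°  ·
  (1,2): δ = 144.25°  ·
  (1,3): δ = 49.10°  ✓
  (1,4): δ = 15.24°  ✓
  (1,5): δ = 11.64°  ✓
  (1,6): δ = 70.99°  ✓
  (1,7): δ = 134.19°  ·
  (2,3): δ = 84.85°  ·
  (2,4): δ = 50.99°  ✓
  (2,5): δ = 24.10°  ✓
  (2,6): δ = 35.25°  ✓
  (2,7): δ = 98.44°  ·
  (3,4): δ = 146.14°  ·
  (3,5): δ = 119.26°  ·
  (3,6): δ = 59.90°  ✓
  (3,7): δ = 3.29°  ✓
  (4,5): δ = 153.12°  ·
  (4,6): δ = 93.77°  ·
  (4,7): δ = 30.57°  ✓
  (5,6): δ = 120.65°  ·
  (5,7): δ = 57.46°  ✓
  (6,7): δ = 116.81°  ·
antipodal pairs: 14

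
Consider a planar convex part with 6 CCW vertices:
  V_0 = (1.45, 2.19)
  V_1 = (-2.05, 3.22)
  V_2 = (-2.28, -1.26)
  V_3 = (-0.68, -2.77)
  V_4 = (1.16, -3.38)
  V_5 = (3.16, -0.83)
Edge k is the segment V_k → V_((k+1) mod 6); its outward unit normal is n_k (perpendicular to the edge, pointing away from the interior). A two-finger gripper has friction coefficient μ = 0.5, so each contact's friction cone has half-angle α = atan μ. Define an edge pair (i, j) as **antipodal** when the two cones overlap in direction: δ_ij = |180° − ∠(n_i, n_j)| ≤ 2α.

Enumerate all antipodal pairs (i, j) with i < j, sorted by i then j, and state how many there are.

count = 6; pairs: (0,2), (0,3), (1,4), (1,5), (2,5), (3,5)

α = atan 0.5 = 26.57°;  2α = 53.13°
n_0 = (+0.2823, +0.9593)
n_1 = (-0.9987, +0.0513)
n_2 = (-0.6864, -0.7273)
n_3 = (-0.3147, -0.9492)
n_4 = (+0.7869, -0.6171)
n_5 = (+0.8702, +0.4927)
  (0,1): δ = 76.54°  ·
  (0,2): δ = 26.94°  ✓
  (0,3): δ = 1.94°  ✓
  (0,4): δ = 68.29°  ·
  (0,5): δ = 135.92°  ·
  (1,2): δ = 130.40°  ·
  (1,3): δ = 105.40°  ·
  (1,4): δ = 35.17°  ✓
  (1,5): δ = 32.46°  ✓
  (2,3): δ = 155.00°  ·
  (2,4): δ = 84.77°  ·
  (2,5): δ = 17.14°  ✓
  (3,4): δ = 109.77°  ·
  (3,5): δ = 42.14°  ✓
  (4,5): δ = 112.37°  ·
antipodal pairs: 6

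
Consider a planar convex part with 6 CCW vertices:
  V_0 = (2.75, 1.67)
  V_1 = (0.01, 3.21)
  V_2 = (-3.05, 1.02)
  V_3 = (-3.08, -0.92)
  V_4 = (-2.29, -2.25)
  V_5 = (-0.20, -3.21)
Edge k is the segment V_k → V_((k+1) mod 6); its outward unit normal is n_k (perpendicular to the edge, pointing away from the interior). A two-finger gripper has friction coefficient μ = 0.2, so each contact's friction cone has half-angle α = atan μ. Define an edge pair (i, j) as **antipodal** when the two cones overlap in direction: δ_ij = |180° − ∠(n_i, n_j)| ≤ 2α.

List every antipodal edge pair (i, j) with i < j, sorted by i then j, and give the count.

α = atan 0.2 = 11.31°;  2α = 22.62°
n_0 = (+0.4900, +0.8717)
n_1 = (-0.5820, +0.8132)
n_2 = (-0.9999, +0.0155)
n_3 = (-0.8598, -0.5107)
n_4 = (-0.4174, -0.9087)
n_5 = (+0.8558, -0.5173)
  (0,1): δ = 115.07°  ·
  (0,2): δ = 61.55°  ·
  (0,3): δ = 29.95°  ·
  (0,4): δ = 4.67°  ✓
  (0,5): δ = 88.18°  ·
  (1,2): δ = 126.48°  ·
  (1,3): δ = 94.88°  ·
  (1,4): δ = 60.26°  ·
  (1,5): δ = 23.26°  ·
  (2,3): δ = 148.40°  ·
  (2,4): δ = 113.78°  ·
  (2,5): δ = 30.27°  ·
  (3,4): δ = 145.38°  ·
  (3,5): δ = 61.86°  ·
  (4,5): δ = 96.48°  ·
antipodal pairs: 1

count = 1; pairs: (0,4)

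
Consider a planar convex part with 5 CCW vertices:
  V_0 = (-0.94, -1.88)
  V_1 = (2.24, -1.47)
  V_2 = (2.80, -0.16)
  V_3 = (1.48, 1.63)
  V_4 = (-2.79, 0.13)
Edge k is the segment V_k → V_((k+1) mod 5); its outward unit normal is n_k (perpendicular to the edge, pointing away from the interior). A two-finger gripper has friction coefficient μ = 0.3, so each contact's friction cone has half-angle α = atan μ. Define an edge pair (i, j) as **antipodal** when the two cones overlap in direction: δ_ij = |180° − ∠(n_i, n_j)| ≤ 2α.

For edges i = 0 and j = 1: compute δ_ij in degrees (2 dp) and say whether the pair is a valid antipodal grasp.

δ = 120.49°, invalid

α = atan 0.3 = 16.70°;  2α = 33.40°
edge 0: e_0 = (+3.18, +0.41);  n_0 = (+0.1279, -0.9918)
edge 1: e_1 = (+0.56, +1.31);  n_1 = (+0.9195, -0.3931)
∠(n_0, n_1) = 59.51°
δ = |180° − 59.51°| = 120.49°
120.49° > 2α = 33.40°  →  invalid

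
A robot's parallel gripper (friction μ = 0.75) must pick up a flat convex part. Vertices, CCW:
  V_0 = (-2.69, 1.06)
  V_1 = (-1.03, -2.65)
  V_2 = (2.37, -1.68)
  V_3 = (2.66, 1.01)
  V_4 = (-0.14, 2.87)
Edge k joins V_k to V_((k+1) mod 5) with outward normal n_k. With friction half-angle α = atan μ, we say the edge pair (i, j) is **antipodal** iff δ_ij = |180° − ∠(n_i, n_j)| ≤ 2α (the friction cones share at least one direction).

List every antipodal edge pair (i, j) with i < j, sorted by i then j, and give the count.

count = 5; pairs: (0,2), (0,3), (1,3), (1,4), (2,4)

α = atan 0.75 = 36.87°;  2α = 73.74°
n_0 = (-0.9128, -0.4084)
n_1 = (+0.2743, -0.9616)
n_2 = (+0.9942, -0.1072)
n_3 = (+0.5533, +0.8330)
n_4 = (-0.5788, +0.8155)
  (0,1): δ = 98.18°  ·
  (0,2): δ = 30.26°  ✓
  (0,3): δ = 32.30°  ✓
  (0,4): δ = 101.26°  ·
  (1,2): δ = 112.08°  ·
  (1,3): δ = 49.52°  ✓
  (1,4): δ = 19.44°  ✓
  (2,3): δ = 117.44°  ·
  (2,4): δ = 48.48°  ✓
  (3,4): δ = 111.04°  ·
antipodal pairs: 5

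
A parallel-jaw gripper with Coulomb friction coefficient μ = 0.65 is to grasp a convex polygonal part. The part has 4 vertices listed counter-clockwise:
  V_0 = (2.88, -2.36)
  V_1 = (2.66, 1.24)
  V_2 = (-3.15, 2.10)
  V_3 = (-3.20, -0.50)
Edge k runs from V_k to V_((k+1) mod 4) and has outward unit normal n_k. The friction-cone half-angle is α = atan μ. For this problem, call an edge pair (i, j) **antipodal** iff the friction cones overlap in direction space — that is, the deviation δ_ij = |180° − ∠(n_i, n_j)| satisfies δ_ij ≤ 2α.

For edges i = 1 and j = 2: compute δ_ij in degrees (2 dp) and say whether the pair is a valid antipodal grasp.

δ = 82.68°, invalid

α = atan 0.65 = 33.02°;  2α = 66.05°
edge 1: e_1 = (-5.81, +0.86);  n_1 = (+0.1464, +0.9892)
edge 2: e_2 = (-0.05, -2.60);  n_2 = (-0.9998, +0.0192)
∠(n_1, n_2) = 97.32°
δ = |180° − 97.32°| = 82.68°
82.68° > 2α = 66.05°  →  invalid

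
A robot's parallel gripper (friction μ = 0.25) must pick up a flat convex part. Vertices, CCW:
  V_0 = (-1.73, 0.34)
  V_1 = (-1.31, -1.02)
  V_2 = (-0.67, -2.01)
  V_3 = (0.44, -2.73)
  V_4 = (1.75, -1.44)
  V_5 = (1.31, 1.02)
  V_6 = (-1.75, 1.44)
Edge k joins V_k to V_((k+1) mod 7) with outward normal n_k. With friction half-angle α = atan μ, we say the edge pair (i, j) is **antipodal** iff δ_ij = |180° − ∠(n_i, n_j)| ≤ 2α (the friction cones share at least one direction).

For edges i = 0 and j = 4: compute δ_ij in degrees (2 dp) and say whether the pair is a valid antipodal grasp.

α = atan 0.25 = 14.04°;  2α = 28.07°
edge 0: e_0 = (+0.42, -1.36);  n_0 = (-0.9555, -0.2951)
edge 4: e_4 = (-0.44, +2.46);  n_4 = (+0.9844, +0.1761)
∠(n_0, n_4) = 172.98°
δ = |180° − 172.98°| = 7.02°
7.02° ≤ 2α = 28.07°  →  valid

δ = 7.02°, valid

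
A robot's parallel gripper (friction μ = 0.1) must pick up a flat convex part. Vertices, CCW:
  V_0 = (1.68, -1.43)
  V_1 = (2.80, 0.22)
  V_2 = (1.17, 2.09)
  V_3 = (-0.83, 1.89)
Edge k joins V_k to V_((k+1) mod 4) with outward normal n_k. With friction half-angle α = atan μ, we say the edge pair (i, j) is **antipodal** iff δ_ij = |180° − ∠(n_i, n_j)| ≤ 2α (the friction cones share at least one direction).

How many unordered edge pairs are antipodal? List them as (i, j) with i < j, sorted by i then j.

count = 1; pairs: (1,3)

α = atan 0.1 = 5.71°;  2α = 11.42°
n_0 = (+0.8274, -0.5616)
n_1 = (+0.7538, +0.6571)
n_2 = (-0.0995, +0.9950)
n_3 = (-0.7977, -0.6031)
  (0,1): δ = 104.75°  ·
  (0,2): δ = 50.12°  ·
  (0,3): δ = 71.26°  ·
  (1,2): δ = 125.37°  ·
  (1,3): δ = 3.99°  ✓
  (2,3): δ = 58.62°  ·
antipodal pairs: 1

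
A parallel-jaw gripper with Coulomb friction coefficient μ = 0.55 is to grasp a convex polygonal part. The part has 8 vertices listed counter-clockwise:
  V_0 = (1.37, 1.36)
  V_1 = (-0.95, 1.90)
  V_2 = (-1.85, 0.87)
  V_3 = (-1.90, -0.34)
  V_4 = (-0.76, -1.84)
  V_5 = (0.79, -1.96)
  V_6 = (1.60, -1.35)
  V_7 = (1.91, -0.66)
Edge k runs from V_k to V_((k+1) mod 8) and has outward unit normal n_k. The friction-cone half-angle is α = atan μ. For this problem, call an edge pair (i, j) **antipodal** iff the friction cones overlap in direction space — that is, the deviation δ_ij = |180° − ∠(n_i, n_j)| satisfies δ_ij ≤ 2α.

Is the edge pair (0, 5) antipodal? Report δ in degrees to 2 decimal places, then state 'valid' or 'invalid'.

δ = 50.09°, valid

α = atan 0.55 = 28.81°;  2α = 57.62°
edge 0: e_0 = (-2.32, +0.54);  n_0 = (+0.2267, +0.9740)
edge 5: e_5 = (+0.81, +0.61);  n_5 = (+0.6016, -0.7988)
∠(n_0, n_5) = 129.91°
δ = |180° − 129.91°| = 50.09°
50.09° ≤ 2α = 57.62°  →  valid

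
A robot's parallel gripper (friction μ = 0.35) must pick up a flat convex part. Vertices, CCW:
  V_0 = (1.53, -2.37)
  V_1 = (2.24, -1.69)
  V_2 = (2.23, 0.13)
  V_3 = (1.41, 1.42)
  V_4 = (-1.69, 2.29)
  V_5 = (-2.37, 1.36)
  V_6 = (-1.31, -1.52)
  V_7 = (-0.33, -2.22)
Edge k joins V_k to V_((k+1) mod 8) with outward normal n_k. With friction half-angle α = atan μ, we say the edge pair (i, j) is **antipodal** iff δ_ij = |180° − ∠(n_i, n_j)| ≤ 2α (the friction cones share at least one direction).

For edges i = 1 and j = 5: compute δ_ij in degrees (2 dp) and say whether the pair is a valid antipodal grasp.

δ = 19.89°, valid

α = atan 0.35 = 19.29°;  2α = 38.58°
edge 1: e_1 = (-0.01, +1.82);  n_1 = (+1.0000, +0.0055)
edge 5: e_5 = (+1.06, -2.88);  n_5 = (-0.9385, -0.3454)
∠(n_1, n_5) = 160.11°
δ = |180° − 160.11°| = 19.89°
19.89° ≤ 2α = 38.58°  →  valid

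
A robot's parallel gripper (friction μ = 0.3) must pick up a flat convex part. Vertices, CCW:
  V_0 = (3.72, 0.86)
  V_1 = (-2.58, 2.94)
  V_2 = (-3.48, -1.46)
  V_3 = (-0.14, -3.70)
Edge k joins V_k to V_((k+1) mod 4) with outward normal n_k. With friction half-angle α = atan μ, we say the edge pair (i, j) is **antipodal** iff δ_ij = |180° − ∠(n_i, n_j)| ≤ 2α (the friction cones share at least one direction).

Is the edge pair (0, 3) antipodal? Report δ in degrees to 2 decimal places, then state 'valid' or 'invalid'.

δ = 68.02°, invalid

α = atan 0.3 = 16.70°;  2α = 33.40°
edge 0: e_0 = (-6.30, +2.08);  n_0 = (+0.3135, +0.9496)
edge 3: e_3 = (+3.86, +4.56);  n_3 = (+0.7633, -0.6461)
∠(n_0, n_3) = 111.98°
δ = |180° − 111.98°| = 68.02°
68.02° > 2α = 33.40°  →  invalid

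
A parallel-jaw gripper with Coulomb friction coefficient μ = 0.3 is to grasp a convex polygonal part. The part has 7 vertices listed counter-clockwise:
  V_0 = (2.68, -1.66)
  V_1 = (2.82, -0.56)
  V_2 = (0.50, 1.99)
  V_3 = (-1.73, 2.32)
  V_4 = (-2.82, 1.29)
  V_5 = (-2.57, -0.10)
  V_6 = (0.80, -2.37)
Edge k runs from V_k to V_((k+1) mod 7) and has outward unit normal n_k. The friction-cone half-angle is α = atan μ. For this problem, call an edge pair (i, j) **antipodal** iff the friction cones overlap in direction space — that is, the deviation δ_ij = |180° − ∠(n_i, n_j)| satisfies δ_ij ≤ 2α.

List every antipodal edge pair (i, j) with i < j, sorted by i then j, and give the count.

α = atan 0.3 = 16.70°;  2α = 33.40°
n_0 = (+0.9920, -0.1263)
n_1 = (+0.7397, +0.6730)
n_2 = (+0.1464, +0.9892)
n_3 = (-0.6868, +0.7268)
n_4 = (-0.9842, -0.1770)
n_5 = (-0.5587, -0.8294)
n_6 = (+0.3533, -0.9355)
  (0,1): δ = 130.45°  ·
  (0,2): δ = 91.16°  ·
  (0,3): δ = 39.37°  ·
  (0,4): δ = 17.45°  ✓
  (0,5): δ = 63.29°  ·
  (0,6): δ = 117.94°  ·
  (1,2): δ = 140.71°  ·
  (1,3): δ = 88.92°  ·
  (1,4): δ = 32.10°  ✓
  (1,5): δ = 13.74°  ✓
  (1,6): δ = 68.39°  ·
  (2,3): δ = 128.20°  ·
  (2,4): δ = 71.39°  ·
  (2,5): δ = 25.55°  ✓
  (2,6): δ = 29.11°  ✓
  (3,4): δ = 123.18°  ·
  (3,5): δ = 77.34°  ·
  (3,6): δ = 22.69°  ✓
  (4,5): δ = 134.16°  ·
  (4,6): δ = 79.51°  ·
  (5,6): δ = 125.35°  ·
antipodal pairs: 6

count = 6; pairs: (0,4), (1,4), (1,5), (2,5), (2,6), (3,6)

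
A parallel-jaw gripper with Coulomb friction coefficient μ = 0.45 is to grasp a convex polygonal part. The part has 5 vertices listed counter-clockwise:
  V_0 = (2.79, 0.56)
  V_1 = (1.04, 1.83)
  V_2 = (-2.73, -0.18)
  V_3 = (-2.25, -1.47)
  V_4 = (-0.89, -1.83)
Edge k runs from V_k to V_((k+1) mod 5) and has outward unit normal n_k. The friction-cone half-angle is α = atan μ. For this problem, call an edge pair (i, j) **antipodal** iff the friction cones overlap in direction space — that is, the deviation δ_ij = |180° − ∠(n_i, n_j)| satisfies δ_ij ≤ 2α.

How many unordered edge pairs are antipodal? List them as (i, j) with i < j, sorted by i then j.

α = atan 0.45 = 24.23°;  2α = 48.46°
n_0 = (+0.5873, +0.8093)
n_1 = (-0.4705, +0.8824)
n_2 = (-0.9372, -0.3487)
n_3 = (-0.2559, -0.9667)
n_4 = (+0.5447, -0.8387)
  (0,1): δ = 115.97°  ·
  (0,2): δ = 33.62°  ✓
  (0,3): δ = 21.14°  ✓
  (0,4): δ = 68.97°  ·
  (1,2): δ = 97.65°  ·
  (1,3): δ = 42.89°  ✓
  (1,4): δ = 4.94°  ✓
  (2,3): δ = 125.24°  ·
  (2,4): δ = 77.41°  ·
  (3,4): δ = 132.17°  ·
antipodal pairs: 4

count = 4; pairs: (0,2), (0,3), (1,3), (1,4)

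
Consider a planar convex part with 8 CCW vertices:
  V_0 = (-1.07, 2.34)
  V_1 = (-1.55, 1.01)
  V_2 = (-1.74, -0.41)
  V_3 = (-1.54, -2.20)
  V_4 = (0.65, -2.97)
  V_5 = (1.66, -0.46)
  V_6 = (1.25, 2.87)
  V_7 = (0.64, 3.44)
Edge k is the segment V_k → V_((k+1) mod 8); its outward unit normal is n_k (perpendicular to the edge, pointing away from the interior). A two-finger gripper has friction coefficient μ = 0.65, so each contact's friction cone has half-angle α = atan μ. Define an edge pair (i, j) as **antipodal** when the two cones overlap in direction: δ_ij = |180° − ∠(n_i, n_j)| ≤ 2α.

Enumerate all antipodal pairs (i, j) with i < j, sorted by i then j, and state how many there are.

α = atan 0.65 = 33.02°;  2α = 66.05°
n_0 = (-0.9406, +0.3395)
n_1 = (-0.9912, +0.1326)
n_2 = (-0.9938, -0.1110)
n_3 = (-0.3317, -0.9434)
n_4 = (+0.9277, -0.3733)
n_5 = (+0.9925, +0.1222)
n_6 = (+0.6827, +0.7307)
n_7 = (-0.5410, +0.8410)
  (0,1): δ = 167.78°  ·
  (0,2): δ = 153.78°  ·
  (0,3): δ = 89.53°  ·
  (0,4): δ = 2.07°  ✓
  (0,5): δ = 26.86°  ✓
  (0,6): δ = 66.79°  ·
  (0,7): δ = 142.60°  ·
  (1,2): δ = 166.00°  ·
  (1,3): δ = 101.75°  ·
  (1,4): δ = 14.30°  ✓
  (1,5): δ = 14.64°  ✓
  (1,6): δ = 54.56°  ✓
  (1,7): δ = 130.37°  ·
  (2,3): δ = 115.75°  ·
  (2,4): δ = 28.29°  ✓
  (2,5): δ = 0.64°  ✓
  (2,6): δ = 40.57°  ✓
  (2,7): δ = 116.38°  ·
  (3,4): δ = 92.55°  ·
  (3,5): δ = 63.61°  ✓
  (3,6): δ = 23.69°  ✓
  (3,7): δ = 52.12°  ✓
  (4,5): δ = 151.06°  ·
  (4,6): δ = 111.14°  ·
  (4,7): δ = 35.33°  ✓
  (5,6): δ = 140.08°  ·
  (5,7): δ = 64.27°  ✓
  (6,7): δ = 104.19°  ·
antipodal pairs: 13

count = 13; pairs: (0,4), (0,5), (1,4), (1,5), (1,6), (2,4), (2,5), (2,6), (3,5), (3,6), (3,7), (4,7), (5,7)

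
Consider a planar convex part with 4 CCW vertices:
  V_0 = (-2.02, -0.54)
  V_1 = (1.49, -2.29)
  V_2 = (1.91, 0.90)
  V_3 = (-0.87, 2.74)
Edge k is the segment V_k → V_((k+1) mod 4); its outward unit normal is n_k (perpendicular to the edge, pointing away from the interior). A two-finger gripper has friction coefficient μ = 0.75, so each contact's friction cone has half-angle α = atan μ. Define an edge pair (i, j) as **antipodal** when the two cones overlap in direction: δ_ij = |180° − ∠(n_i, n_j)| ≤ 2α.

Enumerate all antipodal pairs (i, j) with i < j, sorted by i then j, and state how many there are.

α = atan 0.75 = 36.87°;  2α = 73.74°
n_0 = (-0.4462, -0.8949)
n_1 = (+0.9914, -0.1305)
n_2 = (+0.5519, +0.8339)
n_3 = (-0.9437, +0.3309)
  (0,1): δ = 71.00°  ✓
  (0,2): δ = 7.00°  ✓
  (0,3): δ = 97.18°  ·
  (1,2): δ = 116.00°  ·
  (1,3): δ = 11.82°  ✓
  (2,3): δ = 75.82°  ·
antipodal pairs: 3

count = 3; pairs: (0,1), (0,2), (1,3)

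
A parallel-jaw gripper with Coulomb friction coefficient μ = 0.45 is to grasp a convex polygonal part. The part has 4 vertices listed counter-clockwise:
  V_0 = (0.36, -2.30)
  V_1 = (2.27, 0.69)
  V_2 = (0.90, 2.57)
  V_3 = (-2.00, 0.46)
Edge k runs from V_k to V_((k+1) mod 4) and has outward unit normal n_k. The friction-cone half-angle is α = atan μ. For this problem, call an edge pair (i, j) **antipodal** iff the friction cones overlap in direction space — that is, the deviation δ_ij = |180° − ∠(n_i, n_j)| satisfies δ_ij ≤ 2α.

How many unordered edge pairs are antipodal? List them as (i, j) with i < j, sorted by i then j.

count = 2; pairs: (0,2), (1,3)

α = atan 0.45 = 24.23°;  2α = 48.46°
n_0 = (+0.8427, -0.5383)
n_1 = (+0.8082, +0.5889)
n_2 = (-0.5883, +0.8086)
n_3 = (-0.7600, -0.6499)
  (0,1): δ = 111.35°  ·
  (0,2): δ = 21.39°  ✓
  (0,3): δ = 73.10°  ·
  (1,2): δ = 90.04°  ·
  (1,3): δ = 4.45°  ✓
  (2,3): δ = 85.51°  ·
antipodal pairs: 2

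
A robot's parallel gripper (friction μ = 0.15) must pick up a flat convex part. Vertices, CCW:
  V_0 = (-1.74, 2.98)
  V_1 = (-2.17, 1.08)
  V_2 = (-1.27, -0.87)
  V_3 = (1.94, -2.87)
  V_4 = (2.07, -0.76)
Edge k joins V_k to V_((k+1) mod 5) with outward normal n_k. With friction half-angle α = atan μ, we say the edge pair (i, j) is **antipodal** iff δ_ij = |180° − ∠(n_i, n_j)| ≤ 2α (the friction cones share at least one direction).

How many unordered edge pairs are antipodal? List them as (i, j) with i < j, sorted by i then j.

α = atan 0.15 = 8.53°;  2α = 17.06°
n_0 = (-0.9753, +0.2207)
n_1 = (-0.9080, -0.4191)
n_2 = (-0.5288, -0.8487)
n_3 = (+0.9981, -0.0615)
n_4 = (+0.7005, +0.7136)
  (0,1): δ = 142.47°  ·
  (0,2): δ = 109.17°  ·
  (0,3): δ = 9.23°  ✓
  (0,4): δ = 58.28°  ·
  (1,2): δ = 146.70°  ·
  (1,3): δ = 28.30°  ·
  (1,4): δ = 20.76°  ·
  (2,3): δ = 61.60°  ·
  (2,4): δ = 12.54°  ✓
  (3,4): δ = 130.94°  ·
antipodal pairs: 2

count = 2; pairs: (0,3), (2,4)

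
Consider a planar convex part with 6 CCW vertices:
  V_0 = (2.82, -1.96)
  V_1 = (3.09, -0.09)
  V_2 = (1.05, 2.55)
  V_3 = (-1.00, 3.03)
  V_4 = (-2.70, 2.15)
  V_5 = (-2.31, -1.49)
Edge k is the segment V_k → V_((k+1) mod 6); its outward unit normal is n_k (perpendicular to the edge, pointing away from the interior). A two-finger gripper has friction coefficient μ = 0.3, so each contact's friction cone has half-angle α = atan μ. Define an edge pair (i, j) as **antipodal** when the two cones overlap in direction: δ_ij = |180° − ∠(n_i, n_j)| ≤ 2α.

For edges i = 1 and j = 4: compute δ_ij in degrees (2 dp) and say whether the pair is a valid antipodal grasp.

α = atan 0.3 = 16.70°;  2α = 33.40°
edge 1: e_1 = (-2.04, +2.64);  n_1 = (+0.7913, +0.6114)
edge 4: e_4 = (+0.39, -3.64);  n_4 = (-0.9943, -0.1065)
∠(n_1, n_4) = 148.42°
δ = |180° − 148.42°| = 31.58°
31.58° ≤ 2α = 33.40°  →  valid

δ = 31.58°, valid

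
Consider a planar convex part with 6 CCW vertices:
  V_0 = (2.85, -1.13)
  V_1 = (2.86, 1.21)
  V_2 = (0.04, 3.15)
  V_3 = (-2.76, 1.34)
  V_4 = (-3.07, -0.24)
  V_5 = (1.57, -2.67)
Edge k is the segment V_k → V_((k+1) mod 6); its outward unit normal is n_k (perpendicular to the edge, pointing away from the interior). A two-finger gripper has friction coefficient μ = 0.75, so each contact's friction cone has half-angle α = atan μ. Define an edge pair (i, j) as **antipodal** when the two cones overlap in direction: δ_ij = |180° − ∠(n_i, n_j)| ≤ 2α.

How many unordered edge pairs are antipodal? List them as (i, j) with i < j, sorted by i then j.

count = 8; pairs: (0,2), (0,3), (0,4), (1,3), (1,4), (2,4), (2,5), (3,5)

α = atan 0.75 = 36.87°;  2α = 73.74°
n_0 = (+1.0000, -0.0043)
n_1 = (+0.5668, +0.8239)
n_2 = (-0.5429, +0.8398)
n_3 = (-0.9813, +0.1925)
n_4 = (-0.4639, -0.8859)
n_5 = (+0.7690, -0.6392)
  (0,1): δ = 124.28°  ·
  (0,2): δ = 56.88°  ✓
  (0,3): δ = 10.86°  ✓
  (0,4): δ = 62.60°  ✓
  (0,5): δ = 140.51°  ·
  (1,2): δ = 112.59°  ·
  (1,3): δ = 66.57°  ✓
  (1,4): δ = 6.88°  ✓
  (1,5): δ = 84.79°  ·
  (2,3): δ = 133.98°  ·
  (2,4): δ = 60.52°  ✓
  (2,5): δ = 17.39°  ✓
  (3,4): δ = 106.54°  ·
  (3,5): δ = 28.63°  ✓
  (4,5): δ = 102.09°  ·
antipodal pairs: 8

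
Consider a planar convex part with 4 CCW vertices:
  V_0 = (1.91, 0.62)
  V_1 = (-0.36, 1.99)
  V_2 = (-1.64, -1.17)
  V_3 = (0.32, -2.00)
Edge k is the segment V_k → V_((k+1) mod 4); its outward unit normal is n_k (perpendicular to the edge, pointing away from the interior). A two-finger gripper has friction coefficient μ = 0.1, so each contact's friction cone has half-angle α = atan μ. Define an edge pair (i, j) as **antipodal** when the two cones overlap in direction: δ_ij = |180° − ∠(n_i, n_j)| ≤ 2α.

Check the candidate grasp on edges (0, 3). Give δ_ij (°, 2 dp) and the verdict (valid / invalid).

δ = 89.86°, invalid

α = atan 0.1 = 5.71°;  2α = 11.42°
edge 0: e_0 = (-2.27, +1.37);  n_0 = (+0.5167, +0.8562)
edge 3: e_3 = (+1.59, +2.62);  n_3 = (+0.8549, -0.5188)
∠(n_0, n_3) = 90.14°
δ = |180° − 90.14°| = 89.86°
89.86° > 2α = 11.42°  →  invalid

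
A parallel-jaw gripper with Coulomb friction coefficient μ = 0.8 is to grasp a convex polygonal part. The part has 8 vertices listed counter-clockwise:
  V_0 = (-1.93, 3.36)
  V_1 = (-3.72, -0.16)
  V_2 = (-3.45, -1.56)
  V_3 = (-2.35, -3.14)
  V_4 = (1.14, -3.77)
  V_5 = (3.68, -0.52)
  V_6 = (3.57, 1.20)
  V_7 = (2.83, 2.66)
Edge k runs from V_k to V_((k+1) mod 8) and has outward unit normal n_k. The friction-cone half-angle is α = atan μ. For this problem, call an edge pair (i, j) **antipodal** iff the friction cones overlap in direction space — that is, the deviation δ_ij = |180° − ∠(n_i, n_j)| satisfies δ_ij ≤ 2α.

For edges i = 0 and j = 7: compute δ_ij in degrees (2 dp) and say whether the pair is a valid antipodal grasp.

δ = 108.59°, invalid

α = atan 0.8 = 38.66°;  2α = 77.32°
edge 0: e_0 = (-1.79, -3.52);  n_0 = (-0.8914, +0.4533)
edge 7: e_7 = (-4.76, +0.70);  n_7 = (+0.1455, +0.9894)
∠(n_0, n_7) = 71.41°
δ = |180° − 71.41°| = 108.59°
108.59° > 2α = 77.32°  →  invalid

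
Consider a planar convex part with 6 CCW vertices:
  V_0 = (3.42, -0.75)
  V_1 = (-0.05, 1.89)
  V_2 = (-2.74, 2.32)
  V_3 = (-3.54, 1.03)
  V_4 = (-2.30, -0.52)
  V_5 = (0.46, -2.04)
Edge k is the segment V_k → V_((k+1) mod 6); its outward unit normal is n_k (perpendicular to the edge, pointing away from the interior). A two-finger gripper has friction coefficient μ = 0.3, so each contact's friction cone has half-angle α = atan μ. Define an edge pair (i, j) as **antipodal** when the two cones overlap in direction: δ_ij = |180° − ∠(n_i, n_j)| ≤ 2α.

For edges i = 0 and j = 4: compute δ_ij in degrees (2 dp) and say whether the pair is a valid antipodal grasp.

δ = 8.42°, valid

α = atan 0.3 = 16.70°;  2α = 33.40°
edge 0: e_0 = (-3.47, +2.64);  n_0 = (+0.6055, +0.7959)
edge 4: e_4 = (+2.76, -1.52);  n_4 = (-0.4824, -0.8759)
∠(n_0, n_4) = 171.58°
δ = |180° − 171.58°| = 8.42°
8.42° ≤ 2α = 33.40°  →  valid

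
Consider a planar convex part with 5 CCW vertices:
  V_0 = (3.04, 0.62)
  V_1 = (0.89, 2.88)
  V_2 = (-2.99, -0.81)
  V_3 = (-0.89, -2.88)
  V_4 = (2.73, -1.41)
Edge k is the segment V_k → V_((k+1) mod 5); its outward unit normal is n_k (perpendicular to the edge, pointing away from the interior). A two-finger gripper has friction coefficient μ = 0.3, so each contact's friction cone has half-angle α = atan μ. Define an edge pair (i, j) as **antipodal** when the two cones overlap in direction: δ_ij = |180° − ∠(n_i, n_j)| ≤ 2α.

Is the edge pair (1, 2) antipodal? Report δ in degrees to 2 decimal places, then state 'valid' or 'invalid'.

δ = 88.15°, invalid

α = atan 0.3 = 16.70°;  2α = 33.40°
edge 1: e_1 = (-3.88, -3.69);  n_1 = (-0.6891, +0.7246)
edge 2: e_2 = (+2.10, -2.07);  n_2 = (-0.7020, -0.7122)
∠(n_1, n_2) = 91.85°
δ = |180° − 91.85°| = 88.15°
88.15° > 2α = 33.40°  →  invalid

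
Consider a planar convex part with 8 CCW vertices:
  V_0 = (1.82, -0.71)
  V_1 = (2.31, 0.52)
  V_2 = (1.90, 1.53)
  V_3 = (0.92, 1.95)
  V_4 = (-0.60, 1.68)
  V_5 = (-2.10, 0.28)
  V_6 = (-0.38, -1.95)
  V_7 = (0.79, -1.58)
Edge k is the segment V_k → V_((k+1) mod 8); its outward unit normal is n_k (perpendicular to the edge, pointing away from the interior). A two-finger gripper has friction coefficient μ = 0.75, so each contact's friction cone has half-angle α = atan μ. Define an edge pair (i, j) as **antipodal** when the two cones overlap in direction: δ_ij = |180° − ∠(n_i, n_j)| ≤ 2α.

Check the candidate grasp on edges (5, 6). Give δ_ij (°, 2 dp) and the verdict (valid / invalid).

δ = 110.09°, invalid

α = atan 0.75 = 36.87°;  2α = 73.74°
edge 5: e_5 = (+1.72, -2.23);  n_5 = (-0.7918, -0.6107)
edge 6: e_6 = (+1.17, +0.37);  n_6 = (+0.3015, -0.9535)
∠(n_5, n_6) = 69.91°
δ = |180° − 69.91°| = 110.09°
110.09° > 2α = 73.74°  →  invalid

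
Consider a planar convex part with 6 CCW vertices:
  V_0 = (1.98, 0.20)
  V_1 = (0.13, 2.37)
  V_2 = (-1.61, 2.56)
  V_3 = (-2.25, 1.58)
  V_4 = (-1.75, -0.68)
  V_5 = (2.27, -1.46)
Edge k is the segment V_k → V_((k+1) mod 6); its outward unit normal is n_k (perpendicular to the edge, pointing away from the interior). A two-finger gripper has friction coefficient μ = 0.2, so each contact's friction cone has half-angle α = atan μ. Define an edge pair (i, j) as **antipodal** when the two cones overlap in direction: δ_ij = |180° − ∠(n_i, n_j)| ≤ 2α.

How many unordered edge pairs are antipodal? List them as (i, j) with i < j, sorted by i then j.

count = 2; pairs: (1,4), (3,5)

α = atan 0.2 = 11.31°;  2α = 22.62°
n_0 = (+0.7610, +0.6488)
n_1 = (+0.1086, +0.9941)
n_2 = (-0.8373, +0.5468)
n_3 = (-0.9764, -0.2160)
n_4 = (-0.1905, -0.9817)
n_5 = (+0.9851, +0.1721)
  (0,1): δ = 136.68°  ·
  (0,2): δ = 73.60°  ·
  (0,3): δ = 27.97°  ·
  (0,4): δ = 38.57°  ·
  (0,5): δ = 149.46°  ·
  (1,2): δ = 116.92°  ·
  (1,3): δ = 71.29°  ·
  (1,4): δ = 4.75°  ✓
  (1,5): δ = 106.14°  ·
  (2,3): δ = 134.38°  ·
  (2,4): δ = 67.83°  ·
  (2,5): δ = 43.06°  ·
  (3,4): δ = 113.46°  ·
  (3,5): δ = 2.57°  ✓
  (4,5): δ = 69.11°  ·
antipodal pairs: 2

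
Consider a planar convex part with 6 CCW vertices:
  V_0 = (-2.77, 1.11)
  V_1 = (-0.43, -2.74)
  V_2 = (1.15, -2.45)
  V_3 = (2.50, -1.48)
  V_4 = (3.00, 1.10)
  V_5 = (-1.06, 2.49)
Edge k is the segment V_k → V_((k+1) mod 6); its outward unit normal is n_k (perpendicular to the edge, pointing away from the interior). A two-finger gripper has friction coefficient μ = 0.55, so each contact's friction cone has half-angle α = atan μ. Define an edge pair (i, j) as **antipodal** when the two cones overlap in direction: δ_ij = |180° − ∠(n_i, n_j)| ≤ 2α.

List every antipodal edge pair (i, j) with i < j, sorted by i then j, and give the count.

α = atan 0.55 = 28.81°;  2α = 57.62°
n_0 = (-0.8545, -0.5194)
n_1 = (+0.1805, -0.9836)
n_2 = (+0.5835, -0.8121)
n_3 = (+0.9817, -0.1903)
n_4 = (+0.3239, +0.9461)
n_5 = (-0.6280, +0.7782)
  (0,1): δ = 110.89°  ·
  (0,2): δ = 85.59°  ·
  (0,3): δ = 42.26°  ✓
  (0,4): δ = 39.81°  ✓
  (0,5): δ = 97.61°  ·
  (1,2): δ = 154.70°  ·
  (1,3): δ = 111.37°  ·
  (1,4): δ = 29.30°  ✓
  (1,5): δ = 28.50°  ✓
  (2,3): δ = 136.67°  ·
  (2,4): δ = 54.60°  ✓
  (2,5): δ = 3.21°  ✓
  (3,4): δ = 97.93°  ·
  (3,5): δ = 40.13°  ✓
  (4,5): δ = 122.20°  ·
antipodal pairs: 7

count = 7; pairs: (0,3), (0,4), (1,4), (1,5), (2,4), (2,5), (3,5)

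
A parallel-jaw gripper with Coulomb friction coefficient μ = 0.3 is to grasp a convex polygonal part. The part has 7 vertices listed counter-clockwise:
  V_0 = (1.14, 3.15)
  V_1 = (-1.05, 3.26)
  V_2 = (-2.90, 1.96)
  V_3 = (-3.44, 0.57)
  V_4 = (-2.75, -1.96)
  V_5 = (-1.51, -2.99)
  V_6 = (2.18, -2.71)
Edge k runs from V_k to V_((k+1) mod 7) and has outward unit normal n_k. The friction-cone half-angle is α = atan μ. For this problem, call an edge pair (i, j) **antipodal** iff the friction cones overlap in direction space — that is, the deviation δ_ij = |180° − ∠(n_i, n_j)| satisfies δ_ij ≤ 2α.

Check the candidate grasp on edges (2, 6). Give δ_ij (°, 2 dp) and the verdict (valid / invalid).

α = atan 0.3 = 16.70°;  2α = 33.40°
edge 2: e_2 = (-0.54, -1.39);  n_2 = (-0.9321, +0.3621)
edge 6: e_6 = (-1.04, +5.86);  n_6 = (+0.9846, +0.1747)
∠(n_2, n_6) = 148.71°
δ = |180° − 148.71°| = 31.29°
31.29° ≤ 2α = 33.40°  →  valid

δ = 31.29°, valid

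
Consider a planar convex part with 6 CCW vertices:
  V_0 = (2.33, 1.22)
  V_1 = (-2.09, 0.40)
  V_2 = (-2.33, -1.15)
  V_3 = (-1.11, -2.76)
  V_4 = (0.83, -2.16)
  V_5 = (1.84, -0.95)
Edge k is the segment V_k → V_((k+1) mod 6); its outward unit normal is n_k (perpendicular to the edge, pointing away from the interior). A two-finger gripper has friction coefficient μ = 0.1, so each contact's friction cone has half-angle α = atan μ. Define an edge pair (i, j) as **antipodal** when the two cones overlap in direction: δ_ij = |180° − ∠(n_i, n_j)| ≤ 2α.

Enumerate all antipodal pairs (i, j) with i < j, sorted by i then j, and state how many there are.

count = 2; pairs: (0,3), (1,5)

α = atan 0.1 = 5.71°;  2α = 11.42°
n_0 = (-0.1824, +0.9832)
n_1 = (-0.9882, +0.1530)
n_2 = (-0.7970, -0.6040)
n_3 = (+0.2955, -0.9554)
n_4 = (+0.7677, -0.6408)
n_5 = (+0.9754, -0.2203)
  (0,1): δ = 109.31°  ·
  (0,2): δ = 63.36°  ·
  (0,3): δ = 6.68°  ✓
  (0,4): δ = 39.64°  ·
  (0,5): δ = 66.77°  ·
  (1,2): δ = 134.04°  ·
  (1,3): δ = 64.01°  ·
  (1,4): δ = 31.05°  ·
  (1,5): δ = 3.92°  ✓
  (2,3): δ = 109.97°  ·
  (2,4): δ = 77.01°  ·
  (2,5): δ = 49.88°  ·
  (3,4): δ = 147.04°  ·
  (3,5): δ = 119.91°  ·
  (4,5): δ = 152.87°  ·
antipodal pairs: 2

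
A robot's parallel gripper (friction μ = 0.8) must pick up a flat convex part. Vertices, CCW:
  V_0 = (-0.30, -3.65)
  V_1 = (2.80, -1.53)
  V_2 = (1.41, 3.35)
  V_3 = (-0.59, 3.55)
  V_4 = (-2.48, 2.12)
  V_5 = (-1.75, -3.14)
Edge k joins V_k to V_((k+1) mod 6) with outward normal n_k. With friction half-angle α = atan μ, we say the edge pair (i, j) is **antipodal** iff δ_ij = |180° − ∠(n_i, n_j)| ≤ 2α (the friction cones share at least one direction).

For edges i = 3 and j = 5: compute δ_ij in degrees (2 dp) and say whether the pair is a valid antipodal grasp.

α = atan 0.8 = 38.66°;  2α = 77.32°
edge 3: e_3 = (-1.89, -1.43);  n_3 = (-0.6034, +0.7975)
edge 5: e_5 = (+1.45, -0.51);  n_5 = (-0.3318, -0.9434)
∠(n_3, n_5) = 123.51°
δ = |180° − 123.51°| = 56.49°
56.49° ≤ 2α = 77.32°  →  valid

δ = 56.49°, valid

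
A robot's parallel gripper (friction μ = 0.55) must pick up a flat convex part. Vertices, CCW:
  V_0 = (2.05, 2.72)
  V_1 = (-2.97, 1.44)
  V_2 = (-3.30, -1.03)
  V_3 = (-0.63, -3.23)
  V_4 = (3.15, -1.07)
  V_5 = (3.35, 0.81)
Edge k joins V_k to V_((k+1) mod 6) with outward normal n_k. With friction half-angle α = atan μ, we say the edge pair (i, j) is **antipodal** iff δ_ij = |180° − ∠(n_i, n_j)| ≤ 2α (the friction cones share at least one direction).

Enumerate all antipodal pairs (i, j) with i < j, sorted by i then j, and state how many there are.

α = atan 0.55 = 28.81°;  2α = 57.62°
n_0 = (-0.2471, +0.9690)
n_1 = (-0.9912, +0.1324)
n_2 = (-0.6359, -0.7718)
n_3 = (+0.4961, -0.8682)
n_4 = (+0.9944, -0.1058)
n_5 = (+0.8267, +0.5627)
  (0,1): δ = 111.91°  ·
  (0,2): δ = 53.79°  ✓
  (0,3): δ = 15.44°  ✓
  (0,4): δ = 69.62°  ·
  (0,5): δ = 109.94°  ·
  (1,2): δ = 121.88°  ·
  (1,3): δ = 52.65°  ✓
  (1,4): δ = 1.54°  ✓
  (1,5): δ = 41.85°  ✓
  (2,3): δ = 110.77°  ·
  (2,4): δ = 56.58°  ✓
  (2,5): δ = 16.27°  ✓
  (3,4): δ = 125.82°  ·
  (3,5): δ = 85.50°  ·
  (4,5): δ = 139.69°  ·
antipodal pairs: 7

count = 7; pairs: (0,2), (0,3), (1,3), (1,4), (1,5), (2,4), (2,5)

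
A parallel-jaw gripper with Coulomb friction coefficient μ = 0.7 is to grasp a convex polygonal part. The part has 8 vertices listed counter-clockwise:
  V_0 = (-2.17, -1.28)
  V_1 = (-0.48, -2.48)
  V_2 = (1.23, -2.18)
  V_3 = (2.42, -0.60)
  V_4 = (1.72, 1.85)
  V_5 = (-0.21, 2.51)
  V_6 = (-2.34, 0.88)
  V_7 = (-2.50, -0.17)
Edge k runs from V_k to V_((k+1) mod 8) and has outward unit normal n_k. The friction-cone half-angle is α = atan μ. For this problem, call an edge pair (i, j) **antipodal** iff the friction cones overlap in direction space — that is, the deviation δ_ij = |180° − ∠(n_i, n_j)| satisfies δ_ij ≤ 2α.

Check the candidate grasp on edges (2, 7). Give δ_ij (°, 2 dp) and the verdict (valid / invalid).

α = atan 0.7 = 34.99°;  2α = 69.98°
edge 2: e_2 = (+1.19, +1.58);  n_2 = (+0.7988, -0.6016)
edge 7: e_7 = (+0.33, -1.11);  n_7 = (-0.9585, -0.2850)
∠(n_2, n_7) = 126.46°
δ = |180° − 126.46°| = 53.54°
53.54° ≤ 2α = 69.98°  →  valid

δ = 53.54°, valid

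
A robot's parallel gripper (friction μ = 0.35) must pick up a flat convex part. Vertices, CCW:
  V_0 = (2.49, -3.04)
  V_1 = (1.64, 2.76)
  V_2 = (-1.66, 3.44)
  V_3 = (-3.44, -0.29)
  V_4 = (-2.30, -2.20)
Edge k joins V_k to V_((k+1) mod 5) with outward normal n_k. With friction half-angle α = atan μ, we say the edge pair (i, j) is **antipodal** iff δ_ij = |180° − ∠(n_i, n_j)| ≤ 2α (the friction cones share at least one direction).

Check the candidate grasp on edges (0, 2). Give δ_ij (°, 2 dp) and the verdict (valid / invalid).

δ = 33.85°, valid

α = atan 0.35 = 19.29°;  2α = 38.58°
edge 0: e_0 = (-0.85, +5.80);  n_0 = (+0.9894, +0.1450)
edge 2: e_2 = (-1.78, -3.73);  n_2 = (-0.9025, +0.4307)
∠(n_0, n_2) = 146.15°
δ = |180° − 146.15°| = 33.85°
33.85° ≤ 2α = 38.58°  →  valid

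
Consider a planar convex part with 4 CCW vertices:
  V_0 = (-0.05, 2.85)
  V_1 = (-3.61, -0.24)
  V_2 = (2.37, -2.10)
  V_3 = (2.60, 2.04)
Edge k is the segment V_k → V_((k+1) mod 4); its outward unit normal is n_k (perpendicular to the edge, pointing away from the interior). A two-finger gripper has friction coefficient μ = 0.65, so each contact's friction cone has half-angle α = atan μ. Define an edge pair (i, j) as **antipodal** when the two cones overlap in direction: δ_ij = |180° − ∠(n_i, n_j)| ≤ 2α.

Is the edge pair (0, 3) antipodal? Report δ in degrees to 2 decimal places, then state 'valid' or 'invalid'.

δ = 122.05°, invalid

α = atan 0.65 = 33.02°;  2α = 66.05°
edge 0: e_0 = (-3.56, -3.09);  n_0 = (-0.6555, +0.7552)
edge 3: e_3 = (-2.65, +0.81);  n_3 = (+0.2923, +0.9563)
∠(n_0, n_3) = 57.95°
δ = |180° − 57.95°| = 122.05°
122.05° > 2α = 66.05°  →  invalid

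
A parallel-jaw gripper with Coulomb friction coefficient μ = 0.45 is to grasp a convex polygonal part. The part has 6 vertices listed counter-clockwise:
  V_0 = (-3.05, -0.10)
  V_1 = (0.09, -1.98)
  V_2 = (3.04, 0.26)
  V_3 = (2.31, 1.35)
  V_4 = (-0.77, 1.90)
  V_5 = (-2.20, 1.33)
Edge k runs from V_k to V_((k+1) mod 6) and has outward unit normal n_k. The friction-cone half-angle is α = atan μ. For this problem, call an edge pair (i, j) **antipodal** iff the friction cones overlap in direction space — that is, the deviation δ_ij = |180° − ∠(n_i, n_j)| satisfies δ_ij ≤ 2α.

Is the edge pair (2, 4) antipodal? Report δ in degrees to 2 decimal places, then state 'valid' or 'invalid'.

α = atan 0.45 = 24.23°;  2α = 48.46°
edge 2: e_2 = (-0.73, +1.09);  n_2 = (+0.8309, +0.5565)
edge 4: e_4 = (-1.43, -0.57);  n_4 = (-0.3703, +0.9289)
∠(n_2, n_4) = 77.92°
δ = |180° − 77.92°| = 102.08°
102.08° > 2α = 48.46°  →  invalid

δ = 102.08°, invalid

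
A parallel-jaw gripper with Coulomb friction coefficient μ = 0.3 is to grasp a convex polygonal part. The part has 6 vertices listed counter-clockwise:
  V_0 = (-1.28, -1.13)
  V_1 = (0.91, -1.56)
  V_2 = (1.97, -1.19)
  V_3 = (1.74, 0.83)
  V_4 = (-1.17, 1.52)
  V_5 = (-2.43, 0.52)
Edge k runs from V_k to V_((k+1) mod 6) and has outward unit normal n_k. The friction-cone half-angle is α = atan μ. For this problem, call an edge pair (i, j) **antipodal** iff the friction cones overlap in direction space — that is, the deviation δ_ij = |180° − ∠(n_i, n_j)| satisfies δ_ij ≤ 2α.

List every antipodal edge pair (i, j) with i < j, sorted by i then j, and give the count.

α = atan 0.3 = 16.70°;  2α = 33.40°
n_0 = (-0.1927, -0.9813)
n_1 = (+0.3296, -0.9441)
n_2 = (+0.9936, +0.1131)
n_3 = (+0.2307, +0.9730)
n_4 = (-0.6217, +0.7833)
n_5 = (-0.8204, -0.5718)
  (0,1): δ = 149.65°  ·
  (0,2): δ = 72.40°  ·
  (0,3): δ = 2.23°  ✓
  (0,4): δ = 49.55°  ·
  (0,5): δ = 135.98°  ·
  (1,2): δ = 102.75°  ·
  (1,3): δ = 32.58°  ✓
  (1,4): δ = 19.20°  ✓
  (1,5): δ = 105.63°  ·
  (2,3): δ = 109.84°  ·
  (2,4): δ = 58.06°  ·
  (2,5): δ = 28.38°  ✓
  (3,4): δ = 128.22°  ·
  (3,5): δ = 41.79°  ·
  (4,5): δ = 93.56°  ·
antipodal pairs: 4

count = 4; pairs: (0,3), (1,3), (1,4), (2,5)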